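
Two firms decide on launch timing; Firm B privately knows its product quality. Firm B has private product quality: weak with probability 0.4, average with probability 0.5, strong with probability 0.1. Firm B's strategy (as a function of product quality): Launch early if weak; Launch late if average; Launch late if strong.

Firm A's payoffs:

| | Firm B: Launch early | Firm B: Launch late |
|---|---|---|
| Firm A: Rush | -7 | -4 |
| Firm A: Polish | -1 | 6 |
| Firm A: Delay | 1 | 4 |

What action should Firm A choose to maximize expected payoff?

E[Rush] = 0.4·(-7) + 0.5·(-4) + 0.1·(-4) = -5.2
E[Polish] = 0.4·(-1) + 0.5·(6) + 0.1·(6) = 3.2
E[Delay] = 0.4·(1) + 0.5·(4) + 0.1·(4) = 2.8
Best response: Polish (3.2 is the largest).

Polish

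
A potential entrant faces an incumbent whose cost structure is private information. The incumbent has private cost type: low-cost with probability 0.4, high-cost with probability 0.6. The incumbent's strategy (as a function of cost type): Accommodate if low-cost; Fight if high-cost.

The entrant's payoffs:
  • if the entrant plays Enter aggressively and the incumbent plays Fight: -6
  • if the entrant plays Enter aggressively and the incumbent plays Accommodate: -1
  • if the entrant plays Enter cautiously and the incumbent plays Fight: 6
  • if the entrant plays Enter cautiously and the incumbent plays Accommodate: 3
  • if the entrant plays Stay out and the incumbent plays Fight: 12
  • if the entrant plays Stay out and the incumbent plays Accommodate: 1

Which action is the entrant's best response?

Stay out

Compute the entrant's expected payoff for each action, taking the expectation over the incumbent's type.
E[Enter aggressively] = 0.4·(-1) + 0.6·(-6) = -4
E[Enter cautiously] = 0.4·(3) + 0.6·(6) = 4.8
E[Stay out] = 0.4·(1) + 0.6·(12) = 7.6
Best response: Stay out (7.6 is the largest).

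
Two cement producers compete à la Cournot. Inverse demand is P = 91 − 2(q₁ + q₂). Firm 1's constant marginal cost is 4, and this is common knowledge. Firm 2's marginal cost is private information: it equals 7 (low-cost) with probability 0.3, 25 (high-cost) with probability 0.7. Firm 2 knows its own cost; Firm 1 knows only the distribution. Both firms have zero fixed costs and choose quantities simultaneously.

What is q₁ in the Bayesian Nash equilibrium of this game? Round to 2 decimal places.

17.10

Each type of Firm 2 best-responds to q₁; Firm 1 best-responds to the expected q₂ over Firm 2's types.
Firm 2 with cost c maximizes (91 − 2(q₁+q₂) − c)·q₂, giving q₂(c) = (91 − c − 2q₁)/4.
E[c₂] = 0.3·7 + 0.7·25 = 19.6
Firm 1's FOC against E[q₂] yields q₁ = (91 − 2·4 + E[c₂])/6 = (91 − 8 + 19.6)/6 = 17.1.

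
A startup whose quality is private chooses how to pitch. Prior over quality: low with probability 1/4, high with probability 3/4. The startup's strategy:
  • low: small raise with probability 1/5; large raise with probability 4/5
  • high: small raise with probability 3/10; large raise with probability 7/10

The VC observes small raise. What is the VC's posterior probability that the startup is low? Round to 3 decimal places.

Apply Bayes' rule using the sender's strategy as the likelihood.
P(small raise) = (1/4)·(1/5) + (3/4)·(3/10) = 11/40
P(low | small raise) = ((1/4)·(1/5)) / (11/40) = (1/20) / (11/40) = 2/11

0.182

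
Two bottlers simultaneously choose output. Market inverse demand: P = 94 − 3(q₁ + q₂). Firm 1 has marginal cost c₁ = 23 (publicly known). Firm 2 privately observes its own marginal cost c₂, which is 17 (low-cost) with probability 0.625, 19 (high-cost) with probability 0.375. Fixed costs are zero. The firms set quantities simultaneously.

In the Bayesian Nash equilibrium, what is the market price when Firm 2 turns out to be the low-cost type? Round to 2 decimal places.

44.54

Firm 2 with cost c maximizes (94 − 3(q₁+q₂) − c)·q₂, giving q₂(c) = (94 − c − 3q₁)/6.
E[c₂] = 0.625·17 + 0.375·19 = 17.75
Firm 1's FOC against E[q₂] yields q₁ = (94 − 2·23 + E[c₂])/9 = (94 − 46 + 17.75)/9 = 7.30556.
q₂(low-cost) = 9.18056, so P = 94 − 3·(7.30556 + 9.18056) = 44.5417.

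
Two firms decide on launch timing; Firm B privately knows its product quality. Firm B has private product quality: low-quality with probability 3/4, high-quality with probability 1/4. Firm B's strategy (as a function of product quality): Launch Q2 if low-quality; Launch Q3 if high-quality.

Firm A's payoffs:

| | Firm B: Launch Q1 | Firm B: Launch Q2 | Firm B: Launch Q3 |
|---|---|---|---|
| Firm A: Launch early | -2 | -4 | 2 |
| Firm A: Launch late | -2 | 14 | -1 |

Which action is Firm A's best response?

E[Launch early] = 3/4·(-4) + 1/4·(2) = -5/2
E[Launch late] = 3/4·(14) + 1/4·(-1) = 41/4
Best response: Launch late (41/4 is the largest).

Launch late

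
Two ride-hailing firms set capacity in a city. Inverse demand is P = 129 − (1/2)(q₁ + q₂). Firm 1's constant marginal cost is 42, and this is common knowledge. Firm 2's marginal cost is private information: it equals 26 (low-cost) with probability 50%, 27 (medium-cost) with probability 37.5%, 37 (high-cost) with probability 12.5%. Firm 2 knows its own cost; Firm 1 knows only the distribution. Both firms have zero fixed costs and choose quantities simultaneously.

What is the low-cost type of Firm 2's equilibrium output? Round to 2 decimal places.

Type-c best response for Firm 2: q₂(c) = (129 − c) − q₁/2.
Firm 1 maximizes expected profit; its first-order condition is 129 − q₁ − (1/2)E[q₂] − 42 = 0.
Substituting E[q₂] and solving: E[c₂] = 27.75, so q₁ = (129 − 2·42 + 27.75)/(3/2) = 48.5.
q₂(low-cost) = (129 − 26 − (1/2)·48.5) = 78.75.

78.75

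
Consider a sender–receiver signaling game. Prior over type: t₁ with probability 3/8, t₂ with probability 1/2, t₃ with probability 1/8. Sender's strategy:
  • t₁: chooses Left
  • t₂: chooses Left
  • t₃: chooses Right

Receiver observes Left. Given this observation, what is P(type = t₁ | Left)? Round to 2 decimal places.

0.43

Apply Bayes' rule using the sender's strategy as the likelihood.
P(Left) = (3/8)·1 + (1/2)·1 + (1/8)·0 = 7/8
P(t₁ | Left) = ((3/8)·1) / (7/8) = (3/8) / (7/8) = 3/7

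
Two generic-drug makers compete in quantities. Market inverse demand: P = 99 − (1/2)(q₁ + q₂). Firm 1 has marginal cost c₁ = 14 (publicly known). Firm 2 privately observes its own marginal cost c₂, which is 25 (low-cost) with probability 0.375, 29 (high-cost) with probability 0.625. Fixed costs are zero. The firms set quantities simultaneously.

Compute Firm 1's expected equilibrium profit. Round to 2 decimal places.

2156.06

Firm 2 with cost c maximizes (99 − (1/2)(q₁+q₂) − c)·q₂, giving q₂(c) = (99 − c − (1/2)q₁).
E[c₂] = 0.375·25 + 0.625·29 = 27.5
Firm 1's FOC against E[q₂] yields q₁ = (99 − 2·14 + E[c₂])/(3/2) = (99 − 28 + 27.5)/(3/2) = 65.6667.
E[P] = 99 − (1/2)·(q₁ + E[q₂]) = 46.8333; Firm 1's expected profit = (E[P] − 14)·q₁ = (46.8333 − 14)·65.6667 = 2156.06.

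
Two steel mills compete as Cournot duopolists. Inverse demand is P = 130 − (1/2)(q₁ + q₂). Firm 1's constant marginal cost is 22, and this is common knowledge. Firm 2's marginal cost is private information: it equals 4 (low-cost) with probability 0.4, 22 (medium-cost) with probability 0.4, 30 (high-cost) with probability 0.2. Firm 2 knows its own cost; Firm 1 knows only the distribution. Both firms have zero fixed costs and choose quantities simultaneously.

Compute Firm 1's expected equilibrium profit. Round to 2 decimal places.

Type-c best response for Firm 2: q₂(c) = (130 − c) − q₁/2.
Firm 1 maximizes expected profit; its first-order condition is 130 − q₁ − (1/2)E[q₂] − 22 = 0.
Substituting E[q₂] and solving: E[c₂] = 16.4, so q₁ = (130 − 2·22 + 16.4)/(3/2) = 68.2667.
E[P] = 130 − (1/2)·(q₁ + E[q₂]) = 56.1333; Firm 1's expected profit = (E[P] − 22)·q₁ = (56.1333 − 22)·68.2667 = 2330.17.

2330.17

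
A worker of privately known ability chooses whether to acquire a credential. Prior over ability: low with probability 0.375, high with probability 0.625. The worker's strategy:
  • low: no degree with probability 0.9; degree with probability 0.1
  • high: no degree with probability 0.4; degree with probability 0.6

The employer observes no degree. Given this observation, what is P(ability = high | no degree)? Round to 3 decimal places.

P(no degree) = 0.375·0.9 + 0.625·0.4 = 0.5875
P(high | no degree) = (0.625·0.4) / 0.5875 = 0.25 / 0.5875 = 0.425532

0.426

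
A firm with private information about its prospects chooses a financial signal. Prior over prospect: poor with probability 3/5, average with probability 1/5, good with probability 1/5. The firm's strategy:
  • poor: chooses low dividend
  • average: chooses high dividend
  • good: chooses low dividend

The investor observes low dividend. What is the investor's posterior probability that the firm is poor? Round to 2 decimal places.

0.75

P(low dividend) = (3/5)·1 + (1/5)·0 + (1/5)·1 = 4/5
P(poor | low dividend) = ((3/5)·1) / (4/5) = (3/5) / (4/5) = 3/4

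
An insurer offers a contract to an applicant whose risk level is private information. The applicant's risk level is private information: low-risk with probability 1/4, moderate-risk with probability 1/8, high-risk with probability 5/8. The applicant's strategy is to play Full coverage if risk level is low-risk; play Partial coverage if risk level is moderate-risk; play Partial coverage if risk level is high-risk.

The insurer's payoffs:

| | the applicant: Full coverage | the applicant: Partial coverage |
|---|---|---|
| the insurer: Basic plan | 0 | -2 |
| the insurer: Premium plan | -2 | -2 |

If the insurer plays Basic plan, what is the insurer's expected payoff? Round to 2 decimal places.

E[Basic plan] = 1/4·0 + 1/8·(-2) + 5/8·(-2) = 0 + (-1/4) + (-5/4) = -3/2

-1.50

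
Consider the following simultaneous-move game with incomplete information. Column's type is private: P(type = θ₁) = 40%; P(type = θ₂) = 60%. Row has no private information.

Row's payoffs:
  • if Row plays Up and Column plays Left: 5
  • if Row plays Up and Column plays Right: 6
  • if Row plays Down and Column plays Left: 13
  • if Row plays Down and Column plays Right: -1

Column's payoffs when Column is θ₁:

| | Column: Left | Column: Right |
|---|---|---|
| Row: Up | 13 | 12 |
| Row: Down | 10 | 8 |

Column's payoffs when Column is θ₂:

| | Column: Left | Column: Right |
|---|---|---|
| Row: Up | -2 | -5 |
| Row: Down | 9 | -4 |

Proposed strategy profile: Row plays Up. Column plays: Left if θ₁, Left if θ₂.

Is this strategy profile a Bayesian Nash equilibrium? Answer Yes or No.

No

Row plays Up: E[Up] = 0.4·(5) + 0.6·(5) = 5; E[Down] = 13. Not best-responding. ✗
Column (type θ₁), facing Up: Left gives 13, Right gives 12. Proposed Left is best. ✓
Column (type θ₂), facing Up: Left gives -2, Right gives -5. Proposed Left is best. ✓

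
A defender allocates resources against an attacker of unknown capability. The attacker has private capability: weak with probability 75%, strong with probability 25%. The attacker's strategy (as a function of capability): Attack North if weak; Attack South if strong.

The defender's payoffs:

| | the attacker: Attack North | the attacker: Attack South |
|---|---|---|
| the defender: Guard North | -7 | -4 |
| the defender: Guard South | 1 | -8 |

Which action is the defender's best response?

Guard South

Compute the defender's expected payoff for each action, taking the expectation over the attacker's type.
E[Guard North] = 0.75·(-7) + 0.25·(-4) = -6.25
E[Guard South] = 0.75·(1) + 0.25·(-8) = -1.25
Best response: Guard South (-1.25 is the largest).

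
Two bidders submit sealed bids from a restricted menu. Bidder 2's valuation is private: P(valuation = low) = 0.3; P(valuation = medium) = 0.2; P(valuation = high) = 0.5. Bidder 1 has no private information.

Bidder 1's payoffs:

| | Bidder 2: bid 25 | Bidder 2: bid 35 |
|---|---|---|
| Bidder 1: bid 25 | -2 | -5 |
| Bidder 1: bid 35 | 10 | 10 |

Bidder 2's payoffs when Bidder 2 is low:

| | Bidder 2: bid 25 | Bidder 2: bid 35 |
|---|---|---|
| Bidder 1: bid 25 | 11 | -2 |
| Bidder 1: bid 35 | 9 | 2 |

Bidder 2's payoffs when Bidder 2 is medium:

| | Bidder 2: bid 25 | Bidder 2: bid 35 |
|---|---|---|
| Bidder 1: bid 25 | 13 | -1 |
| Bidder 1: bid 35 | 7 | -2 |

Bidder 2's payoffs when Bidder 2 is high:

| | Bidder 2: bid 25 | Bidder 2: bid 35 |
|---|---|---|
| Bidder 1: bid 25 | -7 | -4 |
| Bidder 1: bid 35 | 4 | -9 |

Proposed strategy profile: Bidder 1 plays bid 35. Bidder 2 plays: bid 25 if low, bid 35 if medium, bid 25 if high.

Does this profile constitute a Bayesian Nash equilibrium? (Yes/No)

Bidder 1 plays bid 35: E[bid 35] = 0.3·(10) + 0.2·(10) + 0.5·(10) = 10; E[bid 25] = -2.6. Best-responding. ✓
Bidder 2 (valuation low), facing bid 35: bid 25 gives 9, bid 35 gives 2. Proposed bid 25 is best. ✓
Bidder 2 (valuation medium), facing bid 35: bid 25 gives 7, bid 35 gives -2. Proposed bid 35 is not best — profitable deviation exists. ✗
Bidder 2 (valuation high), facing bid 35: bid 25 gives 4, bid 35 gives -9. Proposed bid 25 is best. ✓

No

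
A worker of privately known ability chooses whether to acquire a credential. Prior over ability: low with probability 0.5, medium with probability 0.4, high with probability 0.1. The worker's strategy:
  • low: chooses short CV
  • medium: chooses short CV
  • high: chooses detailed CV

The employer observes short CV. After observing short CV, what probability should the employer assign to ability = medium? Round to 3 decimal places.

0.444

P(short CV) = 0.5·1 + 0.4·1 + 0.1·0 = 0.9
P(medium | short CV) = (0.4·1) / 0.9 = 0.4 / 0.9 = 0.444444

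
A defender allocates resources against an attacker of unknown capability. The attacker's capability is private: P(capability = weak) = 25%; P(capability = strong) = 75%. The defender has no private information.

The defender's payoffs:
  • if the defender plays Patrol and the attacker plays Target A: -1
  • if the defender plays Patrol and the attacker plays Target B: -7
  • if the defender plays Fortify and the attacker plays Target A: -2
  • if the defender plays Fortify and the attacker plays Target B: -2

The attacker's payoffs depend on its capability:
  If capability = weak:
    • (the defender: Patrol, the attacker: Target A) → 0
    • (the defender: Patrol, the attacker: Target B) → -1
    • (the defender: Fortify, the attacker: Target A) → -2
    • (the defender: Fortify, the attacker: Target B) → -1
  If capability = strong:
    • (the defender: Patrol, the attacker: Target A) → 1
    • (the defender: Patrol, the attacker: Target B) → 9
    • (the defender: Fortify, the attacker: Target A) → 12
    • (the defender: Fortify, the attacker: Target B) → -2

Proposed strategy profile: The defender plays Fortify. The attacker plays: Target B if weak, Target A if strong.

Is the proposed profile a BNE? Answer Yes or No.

Yes

The defender plays Fortify: E[Fortify] = 0.25·(-2) + 0.75·(-2) = -2; E[Patrol] = -2.5. Best-responding. ✓
The attacker (capability weak), facing Fortify: Target A gives -2, Target B gives -1. Proposed Target B is best. ✓
The attacker (capability strong), facing Fortify: Target A gives 12, Target B gives -2. Proposed Target A is best. ✓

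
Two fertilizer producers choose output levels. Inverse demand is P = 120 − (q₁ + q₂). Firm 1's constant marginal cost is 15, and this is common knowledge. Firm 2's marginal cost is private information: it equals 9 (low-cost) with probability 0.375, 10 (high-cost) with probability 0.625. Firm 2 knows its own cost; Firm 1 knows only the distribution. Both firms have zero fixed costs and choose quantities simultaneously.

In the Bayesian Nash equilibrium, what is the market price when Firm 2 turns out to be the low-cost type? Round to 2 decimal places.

Firm 2 with cost c maximizes (120 − (q₁+q₂) − c)·q₂, giving q₂(c) = (120 − c − q₁)/2.
E[c₂] = 0.375·9 + 0.625·10 = 9.625
Firm 1's FOC against E[q₂] yields q₁ = (120 − 2·15 + E[c₂])/3 = (120 − 30 + 9.625)/3 = 33.2083.
q₂(low-cost) = 38.8958, so P = 120 − (33.2083 + 38.8958) = 47.8958.

47.90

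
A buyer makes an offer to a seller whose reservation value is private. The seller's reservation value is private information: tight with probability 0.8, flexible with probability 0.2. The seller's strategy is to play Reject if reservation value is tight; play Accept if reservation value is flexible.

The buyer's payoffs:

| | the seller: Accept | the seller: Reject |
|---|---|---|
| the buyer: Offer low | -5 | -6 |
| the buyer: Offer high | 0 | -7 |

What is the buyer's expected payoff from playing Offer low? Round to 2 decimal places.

Take the expectation over the seller's reservation value, weighting each type's action by its prior probability.
E[Offer low] = 0.8·(-6) + 0.2·(-5) = (-4.8) + (-1) = -5.8

-5.80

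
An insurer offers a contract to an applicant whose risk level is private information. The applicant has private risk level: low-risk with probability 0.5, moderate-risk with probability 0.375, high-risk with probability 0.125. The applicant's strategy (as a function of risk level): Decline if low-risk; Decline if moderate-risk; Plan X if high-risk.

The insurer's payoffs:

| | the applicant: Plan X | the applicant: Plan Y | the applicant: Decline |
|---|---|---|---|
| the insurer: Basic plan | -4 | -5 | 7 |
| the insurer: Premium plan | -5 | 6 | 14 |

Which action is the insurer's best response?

Premium plan

E[Basic plan] = 0.5·(7) + 0.375·(7) + 0.125·(-4) = 5.625
E[Premium plan] = 0.5·(14) + 0.375·(14) + 0.125·(-5) = 11.625
Best response: Premium plan (11.625 is the largest).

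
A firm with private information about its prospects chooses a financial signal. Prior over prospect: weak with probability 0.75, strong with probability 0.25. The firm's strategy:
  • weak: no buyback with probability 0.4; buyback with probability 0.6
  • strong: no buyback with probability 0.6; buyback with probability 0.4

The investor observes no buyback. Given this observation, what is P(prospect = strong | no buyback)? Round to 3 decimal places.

0.333

P(no buyback) = 0.75·0.4 + 0.25·0.6 = 0.45
P(strong | no buyback) = (0.25·0.6) / 0.45 = 0.15 / 0.45 = 0.333333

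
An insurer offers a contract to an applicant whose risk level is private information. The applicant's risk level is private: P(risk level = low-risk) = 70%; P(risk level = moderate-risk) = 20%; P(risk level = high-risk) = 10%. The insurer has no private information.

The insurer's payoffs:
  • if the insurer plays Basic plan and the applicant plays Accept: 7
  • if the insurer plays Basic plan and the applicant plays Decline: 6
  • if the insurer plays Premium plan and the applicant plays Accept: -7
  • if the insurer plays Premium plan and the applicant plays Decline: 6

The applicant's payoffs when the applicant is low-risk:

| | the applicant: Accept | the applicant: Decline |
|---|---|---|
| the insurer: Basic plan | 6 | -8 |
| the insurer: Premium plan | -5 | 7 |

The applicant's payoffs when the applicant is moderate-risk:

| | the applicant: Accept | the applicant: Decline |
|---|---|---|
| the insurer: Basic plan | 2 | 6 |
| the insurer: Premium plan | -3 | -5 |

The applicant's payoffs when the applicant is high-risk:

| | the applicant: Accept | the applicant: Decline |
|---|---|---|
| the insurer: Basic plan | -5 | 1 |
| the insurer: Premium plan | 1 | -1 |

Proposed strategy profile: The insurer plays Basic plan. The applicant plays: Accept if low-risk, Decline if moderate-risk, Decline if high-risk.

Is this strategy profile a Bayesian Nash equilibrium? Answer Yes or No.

A profile is a BNE iff every type of every player is best-responding given beliefs about the other side.
The insurer plays Basic plan: E[Basic plan] = 0.7·(7) + 0.2·(6) + 0.1·(6) = 6.7; E[Premium plan] = -3.1. Best-responding. ✓
The applicant (risk level low-risk), facing Basic plan: Accept gives 6, Decline gives -8. Proposed Accept is best. ✓
The applicant (risk level moderate-risk), facing Basic plan: Accept gives 2, Decline gives 6. Proposed Decline is best. ✓
The applicant (risk level high-risk), facing Basic plan: Accept gives -5, Decline gives 1. Proposed Decline is best. ✓

Yes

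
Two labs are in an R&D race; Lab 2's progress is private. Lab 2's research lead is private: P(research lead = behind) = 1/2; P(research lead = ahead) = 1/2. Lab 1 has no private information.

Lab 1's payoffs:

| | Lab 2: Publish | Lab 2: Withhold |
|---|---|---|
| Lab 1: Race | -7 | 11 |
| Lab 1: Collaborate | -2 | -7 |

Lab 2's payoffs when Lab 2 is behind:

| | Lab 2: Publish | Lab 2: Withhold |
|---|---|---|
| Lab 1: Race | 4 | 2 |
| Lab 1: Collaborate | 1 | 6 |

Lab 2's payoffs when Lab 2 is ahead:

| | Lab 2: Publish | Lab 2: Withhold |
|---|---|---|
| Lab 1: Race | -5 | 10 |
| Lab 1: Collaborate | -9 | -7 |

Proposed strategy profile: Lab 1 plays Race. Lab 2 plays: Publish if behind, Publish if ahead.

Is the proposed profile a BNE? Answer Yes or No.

No

A profile is a BNE iff every type of every player is best-responding given beliefs about the other side.
Lab 1 plays Race: E[Race] = 1/2·(-7) + 1/2·(-7) = -7; E[Collaborate] = -2. Not best-responding. ✗
Lab 2 (research lead behind), facing Race: Publish gives 4, Withhold gives 2. Proposed Publish is best. ✓
Lab 2 (research lead ahead), facing Race: Publish gives -5, Withhold gives 10. Proposed Publish is not best — profitable deviation exists. ✗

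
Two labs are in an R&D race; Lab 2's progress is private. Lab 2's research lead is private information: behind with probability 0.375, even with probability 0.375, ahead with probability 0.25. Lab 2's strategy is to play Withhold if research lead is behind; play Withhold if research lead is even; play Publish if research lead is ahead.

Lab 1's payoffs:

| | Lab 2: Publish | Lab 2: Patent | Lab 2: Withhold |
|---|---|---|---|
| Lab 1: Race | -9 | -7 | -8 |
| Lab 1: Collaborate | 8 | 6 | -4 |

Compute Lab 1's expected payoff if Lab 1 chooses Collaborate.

-1

E[Collaborate] = 0.375·(-4) + 0.375·(-4) + 0.25·8 = (-1.5) + (-1.5) + 2 = -1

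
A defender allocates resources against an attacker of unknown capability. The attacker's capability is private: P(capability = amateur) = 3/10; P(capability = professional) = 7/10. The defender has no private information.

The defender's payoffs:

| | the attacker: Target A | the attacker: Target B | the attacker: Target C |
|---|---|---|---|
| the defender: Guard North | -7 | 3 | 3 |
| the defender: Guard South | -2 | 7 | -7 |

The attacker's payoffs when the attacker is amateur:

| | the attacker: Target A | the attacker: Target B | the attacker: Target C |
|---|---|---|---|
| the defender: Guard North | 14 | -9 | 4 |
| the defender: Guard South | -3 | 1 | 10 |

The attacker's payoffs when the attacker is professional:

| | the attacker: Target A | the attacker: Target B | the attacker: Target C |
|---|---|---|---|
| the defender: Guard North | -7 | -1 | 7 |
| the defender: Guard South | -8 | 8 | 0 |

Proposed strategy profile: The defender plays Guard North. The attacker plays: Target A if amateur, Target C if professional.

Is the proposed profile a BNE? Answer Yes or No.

Yes

A profile is a BNE iff every type of every player is best-responding given beliefs about the other side.
The defender plays Guard North: E[Guard North] = 3/10·(-7) + 7/10·(3) = 0; E[Guard South] = -11/2. Best-responding. ✓
The attacker (capability amateur), facing Guard North: Target A gives 14, Target B gives -9, Target C gives 4. Proposed Target A is best. ✓
The attacker (capability professional), facing Guard North: Target A gives -7, Target B gives -1, Target C gives 7. Proposed Target C is best. ✓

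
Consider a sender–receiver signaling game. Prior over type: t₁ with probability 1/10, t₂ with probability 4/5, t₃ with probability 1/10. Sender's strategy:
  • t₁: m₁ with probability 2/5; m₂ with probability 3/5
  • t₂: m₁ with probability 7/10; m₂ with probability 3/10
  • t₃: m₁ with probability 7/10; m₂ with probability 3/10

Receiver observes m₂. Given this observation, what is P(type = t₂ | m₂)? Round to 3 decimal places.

P(m₂) = (1/10)·(3/5) + (4/5)·(3/10) + (1/10)·(3/10) = 33/100
P(t₂ | m₂) = ((4/5)·(3/10)) / (33/100) = (6/25) / (33/100) = 8/11

0.727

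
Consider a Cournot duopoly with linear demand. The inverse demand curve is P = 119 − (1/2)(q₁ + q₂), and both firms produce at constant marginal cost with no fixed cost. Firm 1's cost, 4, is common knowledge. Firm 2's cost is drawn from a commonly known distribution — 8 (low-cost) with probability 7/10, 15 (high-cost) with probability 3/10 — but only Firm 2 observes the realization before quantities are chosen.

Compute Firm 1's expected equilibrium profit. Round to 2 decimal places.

Type-c best response for Firm 2: q₂(c) = (119 − c) − q₁/2.
Firm 1 maximizes expected profit; its first-order condition is 119 − q₁ − (1/2)E[q₂] − 4 = 0.
Substituting E[q₂] and solving: E[c₂] = 10.1, so q₁ = (119 − 2·4 + 10.1)/(3/2) = 80.7333.
E[P] = 119 − (1/2)·(q₁ + E[q₂]) = 44.3667; Firm 1's expected profit = (E[P] − 4)·q₁ = (44.3667 − 4)·80.7333 = 3258.94.

3258.94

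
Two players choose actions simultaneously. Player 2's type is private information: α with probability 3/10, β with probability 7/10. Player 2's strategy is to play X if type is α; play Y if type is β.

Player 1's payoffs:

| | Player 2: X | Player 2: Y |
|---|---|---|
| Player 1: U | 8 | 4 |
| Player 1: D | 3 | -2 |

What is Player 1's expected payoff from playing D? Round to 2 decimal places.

-0.50

E[D] = 3/10·3 + 7/10·(-2) = 9/10 + (-7/5) = -1/2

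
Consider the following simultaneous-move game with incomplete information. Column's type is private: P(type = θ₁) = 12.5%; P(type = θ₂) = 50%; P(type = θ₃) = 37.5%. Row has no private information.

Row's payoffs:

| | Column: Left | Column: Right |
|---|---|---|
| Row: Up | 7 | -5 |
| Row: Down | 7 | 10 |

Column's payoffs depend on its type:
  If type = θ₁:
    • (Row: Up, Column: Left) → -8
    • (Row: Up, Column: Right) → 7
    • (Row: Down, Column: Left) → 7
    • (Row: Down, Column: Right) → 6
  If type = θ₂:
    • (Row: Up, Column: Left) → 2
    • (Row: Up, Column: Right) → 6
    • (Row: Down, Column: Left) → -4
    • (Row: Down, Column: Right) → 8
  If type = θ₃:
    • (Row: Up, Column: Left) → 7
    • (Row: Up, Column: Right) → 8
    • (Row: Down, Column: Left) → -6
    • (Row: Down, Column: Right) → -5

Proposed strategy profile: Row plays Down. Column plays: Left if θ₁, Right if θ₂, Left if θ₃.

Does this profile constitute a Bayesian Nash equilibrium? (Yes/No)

A profile is a BNE iff every type of every player is best-responding given beliefs about the other side.
Row plays Down: E[Down] = 0.125·(7) + 0.5·(10) + 0.375·(7) = 8.5; E[Up] = 1. Best-responding. ✓
Column (type θ₁), facing Down: Left gives 7, Right gives 6. Proposed Left is best. ✓
Column (type θ₂), facing Down: Left gives -4, Right gives 8. Proposed Right is best. ✓
Column (type θ₃), facing Down: Left gives -6, Right gives -5. Proposed Left is not best — profitable deviation exists. ✗

No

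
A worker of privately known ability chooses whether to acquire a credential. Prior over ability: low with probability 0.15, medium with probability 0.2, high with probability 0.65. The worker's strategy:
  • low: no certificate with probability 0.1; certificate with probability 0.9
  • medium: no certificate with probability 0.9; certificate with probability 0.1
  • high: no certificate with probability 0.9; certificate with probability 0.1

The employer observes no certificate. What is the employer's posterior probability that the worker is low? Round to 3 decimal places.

0.019

Apply Bayes' rule using the sender's strategy as the likelihood.
P(no certificate) = 0.15·0.1 + 0.2·0.9 + 0.65·0.9 = 0.78
P(low | no certificate) = (0.15·0.1) / 0.78 = 0.015 / 0.78 = 0.0192308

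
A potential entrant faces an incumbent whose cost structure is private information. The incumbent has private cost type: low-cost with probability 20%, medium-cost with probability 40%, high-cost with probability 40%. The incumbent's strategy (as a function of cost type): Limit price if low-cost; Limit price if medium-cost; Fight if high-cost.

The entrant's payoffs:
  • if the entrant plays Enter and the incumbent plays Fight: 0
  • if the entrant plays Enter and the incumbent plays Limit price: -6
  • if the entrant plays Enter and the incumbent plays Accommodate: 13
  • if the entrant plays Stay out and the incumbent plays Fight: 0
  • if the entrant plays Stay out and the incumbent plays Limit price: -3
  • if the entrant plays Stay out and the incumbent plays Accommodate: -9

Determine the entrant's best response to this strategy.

Stay out

E[Enter] = 0.2·(-6) + 0.4·(-6) + 0.4·(0) = -3.6
E[Stay out] = 0.2·(-3) + 0.4·(-3) + 0.4·(0) = -1.8
Best response: Stay out (-1.8 is the largest).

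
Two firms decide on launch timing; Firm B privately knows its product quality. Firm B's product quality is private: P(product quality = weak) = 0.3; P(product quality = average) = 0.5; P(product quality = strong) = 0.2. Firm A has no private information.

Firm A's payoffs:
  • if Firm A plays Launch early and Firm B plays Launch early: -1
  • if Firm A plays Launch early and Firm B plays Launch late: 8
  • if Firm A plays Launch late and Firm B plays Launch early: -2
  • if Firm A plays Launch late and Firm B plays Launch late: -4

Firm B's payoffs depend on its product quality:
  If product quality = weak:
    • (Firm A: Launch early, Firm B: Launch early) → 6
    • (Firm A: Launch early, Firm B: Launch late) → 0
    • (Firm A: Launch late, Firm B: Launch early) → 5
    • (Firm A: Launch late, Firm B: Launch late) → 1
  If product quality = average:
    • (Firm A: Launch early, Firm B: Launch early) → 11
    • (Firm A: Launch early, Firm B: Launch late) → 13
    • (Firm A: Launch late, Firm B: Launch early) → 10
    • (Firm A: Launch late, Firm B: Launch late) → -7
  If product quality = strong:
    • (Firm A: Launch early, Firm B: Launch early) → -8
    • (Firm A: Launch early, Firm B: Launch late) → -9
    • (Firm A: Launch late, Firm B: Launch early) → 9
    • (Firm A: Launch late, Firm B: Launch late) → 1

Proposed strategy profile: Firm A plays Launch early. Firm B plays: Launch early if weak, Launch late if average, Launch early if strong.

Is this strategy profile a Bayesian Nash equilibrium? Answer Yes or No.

Yes

A profile is a BNE iff every type of every player is best-responding given beliefs about the other side.
Firm A plays Launch early: E[Launch early] = 0.3·(-1) + 0.5·(8) + 0.2·(-1) = 3.5; E[Launch late] = -3. Best-responding. ✓
Firm B (product quality weak), facing Launch early: Launch early gives 6, Launch late gives 0. Proposed Launch early is best. ✓
Firm B (product quality average), facing Launch early: Launch early gives 11, Launch late gives 13. Proposed Launch late is best. ✓
Firm B (product quality strong), facing Launch early: Launch early gives -8, Launch late gives -9. Proposed Launch early is best. ✓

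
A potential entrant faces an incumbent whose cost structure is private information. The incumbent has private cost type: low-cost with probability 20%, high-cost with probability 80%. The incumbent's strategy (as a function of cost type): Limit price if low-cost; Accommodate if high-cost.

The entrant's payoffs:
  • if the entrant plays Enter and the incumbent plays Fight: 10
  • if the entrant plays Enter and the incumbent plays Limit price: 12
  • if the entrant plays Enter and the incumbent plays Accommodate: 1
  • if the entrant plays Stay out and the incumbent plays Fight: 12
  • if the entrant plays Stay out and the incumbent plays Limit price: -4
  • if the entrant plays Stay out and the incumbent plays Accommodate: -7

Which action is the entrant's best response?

E[Enter] = 0.2·(12) + 0.8·(1) = 3.2
E[Stay out] = 0.2·(-4) + 0.8·(-7) = -6.4
Best response: Enter (3.2 is the largest).

Enter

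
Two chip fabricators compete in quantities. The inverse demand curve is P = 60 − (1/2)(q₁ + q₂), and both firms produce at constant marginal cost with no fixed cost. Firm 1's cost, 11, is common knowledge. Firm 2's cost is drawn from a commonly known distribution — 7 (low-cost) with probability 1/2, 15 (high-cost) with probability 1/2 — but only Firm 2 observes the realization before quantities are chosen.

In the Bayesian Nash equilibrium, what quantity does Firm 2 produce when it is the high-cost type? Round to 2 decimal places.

28.67

Type-c best response for Firm 2: q₂(c) = (60 − c) − q₁/2.
Firm 1 maximizes expected profit; its first-order condition is 60 − q₁ − (1/2)E[q₂] − 11 = 0.
Substituting E[q₂] and solving: E[c₂] = 11, so q₁ = (60 − 2·11 + 11)/(3/2) = 32.6667.
q₂(high-cost) = (60 − 15 − (1/2)·32.6667) = 28.6667.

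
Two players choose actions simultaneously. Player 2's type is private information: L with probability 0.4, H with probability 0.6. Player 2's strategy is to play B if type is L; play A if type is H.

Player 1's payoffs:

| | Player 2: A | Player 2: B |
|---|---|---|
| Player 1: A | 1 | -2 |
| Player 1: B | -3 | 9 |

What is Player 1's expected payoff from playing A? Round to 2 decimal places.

-0.20

Take the expectation over Player 2's type, weighting each type's action by its prior probability.
E[A] = 0.4·(-2) + 0.6·1 = (-0.8) + 0.6 = -0.2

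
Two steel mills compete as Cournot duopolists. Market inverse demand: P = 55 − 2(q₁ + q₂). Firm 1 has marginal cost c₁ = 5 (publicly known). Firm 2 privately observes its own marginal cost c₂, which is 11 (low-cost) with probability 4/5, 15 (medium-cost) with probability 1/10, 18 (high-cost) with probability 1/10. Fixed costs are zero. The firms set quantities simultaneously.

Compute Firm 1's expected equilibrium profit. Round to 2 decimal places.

Each type of Firm 2 best-responds to q₁; Firm 1 best-responds to the expected q₂ over Firm 2's types.
Firm 2 with cost c maximizes (55 − 2(q₁+q₂) − c)·q₂, giving q₂(c) = (55 − c − 2q₁)/4.
E[c₂] = 4/5·11 + 1/10·15 + 1/10·18 = 12.1
Firm 1's FOC against E[q₂] yields q₁ = (55 − 2·5 + E[c₂])/6 = (55 − 10 + 12.1)/6 = 9.51667.
E[P] = 55 − 2·(q₁ + E[q₂]) = 24.0333; Firm 1's expected profit = (E[P] − 5)·q₁ = (24.0333 − 5)·9.51667 = 181.134.

181.13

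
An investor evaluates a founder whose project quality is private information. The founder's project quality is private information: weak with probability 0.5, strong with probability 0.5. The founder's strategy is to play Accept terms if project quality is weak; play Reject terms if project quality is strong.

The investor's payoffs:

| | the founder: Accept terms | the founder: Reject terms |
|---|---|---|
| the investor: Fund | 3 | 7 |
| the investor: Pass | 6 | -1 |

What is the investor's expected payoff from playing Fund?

E[Fund] = 0.5·3 + 0.5·7 = 1.5 + 3.5 = 5

5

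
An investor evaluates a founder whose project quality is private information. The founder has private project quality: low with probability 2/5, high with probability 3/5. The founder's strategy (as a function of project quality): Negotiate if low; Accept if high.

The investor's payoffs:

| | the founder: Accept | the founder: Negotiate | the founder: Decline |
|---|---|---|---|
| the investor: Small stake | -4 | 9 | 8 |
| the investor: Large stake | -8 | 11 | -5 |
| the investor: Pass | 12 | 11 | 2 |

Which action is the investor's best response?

Compute the investor's expected payoff for each action, taking the expectation over the founder's type.
E[Small stake] = 2/5·(9) + 3/5·(-4) = 6/5
E[Large stake] = 2/5·(11) + 3/5·(-8) = -2/5
E[Pass] = 2/5·(11) + 3/5·(12) = 58/5
Best response: Pass (58/5 is the largest).

Pass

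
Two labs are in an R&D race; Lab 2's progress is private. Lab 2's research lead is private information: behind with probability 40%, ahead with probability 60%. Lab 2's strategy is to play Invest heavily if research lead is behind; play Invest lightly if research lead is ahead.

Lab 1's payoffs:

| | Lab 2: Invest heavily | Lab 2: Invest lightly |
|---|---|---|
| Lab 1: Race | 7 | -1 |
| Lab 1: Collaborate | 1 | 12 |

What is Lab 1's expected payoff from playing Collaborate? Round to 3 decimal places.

E[Collaborate] = 0.4·1 + 0.6·12 = 0.4 + 7.2 = 7.6

7.600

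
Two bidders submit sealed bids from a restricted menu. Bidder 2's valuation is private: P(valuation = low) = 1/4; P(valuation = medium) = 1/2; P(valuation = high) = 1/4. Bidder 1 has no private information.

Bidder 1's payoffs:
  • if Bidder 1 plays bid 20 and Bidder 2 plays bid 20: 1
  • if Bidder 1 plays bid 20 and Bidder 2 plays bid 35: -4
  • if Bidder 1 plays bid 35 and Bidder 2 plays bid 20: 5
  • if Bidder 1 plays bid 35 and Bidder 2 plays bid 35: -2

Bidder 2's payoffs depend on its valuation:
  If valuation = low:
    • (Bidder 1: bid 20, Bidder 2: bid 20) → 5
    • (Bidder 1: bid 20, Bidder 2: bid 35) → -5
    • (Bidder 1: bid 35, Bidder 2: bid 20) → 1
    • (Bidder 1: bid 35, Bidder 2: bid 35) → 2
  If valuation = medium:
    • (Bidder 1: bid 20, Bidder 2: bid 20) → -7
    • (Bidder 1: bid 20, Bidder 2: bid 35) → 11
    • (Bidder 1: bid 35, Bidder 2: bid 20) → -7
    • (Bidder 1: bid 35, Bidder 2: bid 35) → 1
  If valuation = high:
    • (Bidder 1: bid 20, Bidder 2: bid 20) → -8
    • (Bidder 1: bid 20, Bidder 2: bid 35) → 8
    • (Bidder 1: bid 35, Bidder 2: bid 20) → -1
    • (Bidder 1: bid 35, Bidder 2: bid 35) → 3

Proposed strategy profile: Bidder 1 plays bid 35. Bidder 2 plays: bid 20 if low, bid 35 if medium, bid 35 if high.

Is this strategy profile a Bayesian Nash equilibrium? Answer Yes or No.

Bidder 1 plays bid 35: E[bid 35] = 1/4·(5) + 1/2·(-2) + 1/4·(-2) = -1/4; E[bid 20] = -11/4. Best-responding. ✓
Bidder 2 (valuation low), facing bid 35: bid 20 gives 1, bid 35 gives 2. Proposed bid 20 is not best — profitable deviation exists. ✗
Bidder 2 (valuation medium), facing bid 35: bid 20 gives -7, bid 35 gives 1. Proposed bid 35 is best. ✓
Bidder 2 (valuation high), facing bid 35: bid 20 gives -1, bid 35 gives 3. Proposed bid 35 is best. ✓

No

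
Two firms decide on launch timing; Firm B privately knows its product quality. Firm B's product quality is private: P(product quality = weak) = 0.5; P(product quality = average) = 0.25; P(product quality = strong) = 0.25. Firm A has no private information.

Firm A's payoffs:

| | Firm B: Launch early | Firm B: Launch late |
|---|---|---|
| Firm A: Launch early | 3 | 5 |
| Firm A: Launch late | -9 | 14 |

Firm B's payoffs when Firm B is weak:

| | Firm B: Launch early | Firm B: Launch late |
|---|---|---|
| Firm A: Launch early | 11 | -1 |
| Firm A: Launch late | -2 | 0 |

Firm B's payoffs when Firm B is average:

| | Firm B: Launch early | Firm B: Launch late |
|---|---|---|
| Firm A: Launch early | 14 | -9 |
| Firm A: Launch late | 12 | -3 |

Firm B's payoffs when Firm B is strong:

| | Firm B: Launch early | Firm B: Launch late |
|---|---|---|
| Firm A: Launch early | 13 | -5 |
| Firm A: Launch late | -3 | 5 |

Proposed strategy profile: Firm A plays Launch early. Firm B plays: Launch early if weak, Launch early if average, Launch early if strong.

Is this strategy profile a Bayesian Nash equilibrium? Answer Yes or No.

Firm A plays Launch early: E[Launch early] = 0.5·(3) + 0.25·(3) + 0.25·(3) = 3; E[Launch late] = -9. Best-responding. ✓
Firm B (product quality weak), facing Launch early: Launch early gives 11, Launch late gives -1. Proposed Launch early is best. ✓
Firm B (product quality average), facing Launch early: Launch early gives 14, Launch late gives -9. Proposed Launch early is best. ✓
Firm B (product quality strong), facing Launch early: Launch early gives 13, Launch late gives -5. Proposed Launch early is best. ✓

Yes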